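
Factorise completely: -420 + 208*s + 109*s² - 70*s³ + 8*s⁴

(2*s - 5)*(4*s + 7)*(s - 2)*(s - 6)

Among the possible rational roots, s = -7/4 is a root, so (4*s + 7) divides it; the quotient is 2*s³ - 21*s² + 64*s - 60.
Continuing, s = 6 is a root, so (s - 6) divides it; the quotient is 2*s² - 9*s + 10.
The remaining quadratic factors as (2*s - 5)(s - 2).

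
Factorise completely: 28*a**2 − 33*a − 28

Need a pair with product 28·(−28) = −784 and sum −33: that's 16 and −49.
Split the middle term: 28*a**2 + 16*a − 49*a − 28 = 4*a*(7*a + 4) − 7*(7*a + 4).

(4*a − 7)*(7*a + 4)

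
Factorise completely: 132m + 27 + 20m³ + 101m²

(4m + 1)(5m + 9)(m + 3)

Testing divisors of the constant over divisors of the leading coefficient, m = -9/5 is a root, giving the factor (5m + 9) and quotient 4m² + 13m + 3.
The remaining quadratic factors as (4m + 1)(m + 3).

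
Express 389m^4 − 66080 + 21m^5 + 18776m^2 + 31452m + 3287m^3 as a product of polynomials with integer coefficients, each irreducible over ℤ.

By the rational root theorem, m = −10 is a root, giving the factor (m + 10) and quotient 21m^4 + 179m^3 + 1497m^2 + 3806m − 6608.
Then m = −14/3 is a root, giving the factor (3m + 14) and quotient 7m^3 + 27m^2 + 373m − 472.
Then m = 8/7 is a root, so (7m − 8) is a factor; dividing leaves m^2 + 5m + 59.
The quadratic m^2 + 5m + 59 has discriminant −211 < 0 and is irreducible over ℤ.

(3m + 14)(7m − 8)(m + 10)(m^2 + 5m + 59)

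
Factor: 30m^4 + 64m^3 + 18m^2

Pull out the common factor 2m^2, then factor the remaining trinomial.

2m^2(3m + 1)(5m + 9)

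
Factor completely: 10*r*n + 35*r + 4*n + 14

Group as (10*r*n + 35*r) + (4*n + 14) = 5*r*(2*n + 7) + 2*(2*n + 7).
Both groups share the factor (2*n + 7).

(2*n + 7)*(5*r + 2)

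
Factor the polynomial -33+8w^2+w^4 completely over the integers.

Substitute u = w^2 to get a quadratic in u, then factor.
w^2+11 is irreducible over ℤ (always positive, so no real roots).
w^2-3 is irreducible over ℤ (3 is not a perfect square).

(w^2+11)(w^2-3)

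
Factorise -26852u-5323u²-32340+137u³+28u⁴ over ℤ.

By the rational root theorem, u = -14 is a root, giving the factor (u+14) and quotient 28u³-255u²-1753u-2310.
Then u = -15/7 is a root, giving the factor (7u+15) and quotient 4u²-45u-154.
The remaining quadratic factors as (u-14)(4u+11).

(4u+11)(7u+15)(u+14)(u-14)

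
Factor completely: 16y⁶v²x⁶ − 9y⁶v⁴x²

−v²x²y⁶(3v + 4x²)(3v − 4x²)

Pull out the common factor y⁶v²x², leaving −9v² + 16x⁴.
Recognize a difference of squares with the parts 4x² and 3v.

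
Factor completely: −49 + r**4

(r**2 + 7)(r**2 − 7)

Substitute u = r**2 to get a quadratic in u, then factor.
r**2 + 7 is irreducible over ℤ (always positive, so no real roots).
r**2 − 7 is irreducible over ℤ (7 is not a perfect square).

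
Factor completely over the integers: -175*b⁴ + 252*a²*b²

Every term has a factor of 7*b². Then 36*a² - 25*b² = (6*a)² − (5*b)².

7*b²*(6*a + 5*b)*(6*a - 5*b)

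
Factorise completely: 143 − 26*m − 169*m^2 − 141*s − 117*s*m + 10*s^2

Group: 10*s*(s − 13*m − 13) + (13*m − 11)*(s − 13*m − 13); both groups contain (s − 13*m − 13).

(s − 13*m − 13)*(10*s + 13*m − 11)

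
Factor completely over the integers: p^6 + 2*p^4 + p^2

p^2*(p^2 + 1)^2

Pull out the common factor p^2, leaving p^4 + 2*p^2 + 1.
Recognize a perfect-square trinomial with the parts 1 and p^2.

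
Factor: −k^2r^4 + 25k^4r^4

k^2r^4(5k + 1)(5k − 1)

Every term has a factor of k^2r^4; factoring it out leaves 25k^2 − 1.
Recognize a difference of squares with the parts 5k and 1.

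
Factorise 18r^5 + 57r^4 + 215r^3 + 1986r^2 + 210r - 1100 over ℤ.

Trying the rational-root candidates, r = 2/3 is a root, so (3r - 2) is a factor; dividing leaves 6r^4 + 23r^3 + 87r^2 + 720r + 550.
Continuing, r = -5 is a root, so (r + 5) divides it; the quotient is 6r^3 - 7r^2 + 122r + 110.
Continuing, r = -5/6 is a root, so (6r + 5) is a factor; dividing leaves r^2 - 2r + 22.
The quadratic r^2 - 2r + 22 has discriminant -84 < 0 and is irreducible over ℤ.

(3r - 2)(6r + 5)(r + 5)(r^2 - 2r + 22)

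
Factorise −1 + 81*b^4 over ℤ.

(3*b + 1)*(3*b − 1)*(9*b^2 + 1)

(3*b)⁴ − (1)⁴ = ((3*b)² − (1)²)((3*b)² + (1)²); the first factor splits again, the second (9*b^2 + 1) is irreducible.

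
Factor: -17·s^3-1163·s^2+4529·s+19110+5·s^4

By the rational root theorem, s = -13/5 is a root, giving the factor (5·s+13) and quotient s^3-6·s^2-217·s+1470.
Then s = 14 is a root, so (s-14) is a factor; dividing leaves s^2+8·s-105.
The remaining quadratic factors as (s+15)(s-7).

(5·s+13)·(s+15)·(s-14)·(s-7)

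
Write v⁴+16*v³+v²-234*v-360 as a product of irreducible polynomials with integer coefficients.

(v+15)*(v+2)*(v+3)*(v-4)

Among the possible rational roots, v = 4 is a root, giving the factor (v-4) and quotient v³+20*v²+81*v+90.
Continuing, v = -3 is a root, giving the factor (v+3) and quotient v²+17*v+30.
The remaining quadratic factors as (v+15)(v+2).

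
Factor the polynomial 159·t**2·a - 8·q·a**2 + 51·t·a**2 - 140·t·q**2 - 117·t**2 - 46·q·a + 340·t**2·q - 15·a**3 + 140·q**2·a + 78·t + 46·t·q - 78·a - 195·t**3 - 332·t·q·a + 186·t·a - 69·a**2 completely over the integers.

-(15·t - 10·q - 3·a - 6)·(t - a)·(13·t - 14·q + 5·a + 13)

Group: 15·t·(-13·t**2 + 14·t·q + 8·t·a - 13·t - 14·q·a + 5·a**2 + 13·a) + (-10·q - 3·a - 6)·(-13·t**2 + 14·t·q + 8·t·a - 13·t - 14·q·a + 5·a**2 + 13·a); both groups contain (-13·t**2 + 14·t·q + 8·t·a - 13·t - 14·q·a + 5·a**2 + 13·a), so (15·t - 10·q - 3·a - 6) is a factor with cofactor -13·t**2 + 14·t·q + 8·t·a - 13·t - 14·q·a + 5·a**2 + 13·a.
The cofactor groups again: -13·t**2 + 14·t·q + 8·t·a - 13·t - 14·q·a + 5·a**2 + 13·a = -t·(13·t - 14·q + 5·a + 13) + a·(13·t - 14·q + 5·a + 13); both groups contain (13·t - 14·q + 5·a + 13), giving -(t - a)·(13·t - 14·q + 5·a + 13).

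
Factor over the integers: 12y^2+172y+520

Pull out the common factor 4, then factor the remaining trinomial.

4(3y+13)(y+10)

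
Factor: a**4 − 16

(a + 2)*(a − 2)*(a**2 + 4)

Write as (a**2)² − (4)², then factor a**2 − 4 once more.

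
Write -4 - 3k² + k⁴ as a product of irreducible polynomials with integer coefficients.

(k + 2)(k - 2)(k² + 1)

Substitute u = k² to get a quadratic in u, then factor.
k² + 1 is irreducible over ℤ (sum of squares).
k² - 4 is a difference of squares.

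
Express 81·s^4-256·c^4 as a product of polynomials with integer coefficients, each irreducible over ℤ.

(3·s)⁴ − (4·c)⁴ = ((3·s)² − (4·c)²)((3·s)² + (4·c)²); the first factor splits again, the second (9·s^2+16·c^2) is irreducible.

(3·s-4·c)·(3·s+4·c)·(9·s^2+16·c^2)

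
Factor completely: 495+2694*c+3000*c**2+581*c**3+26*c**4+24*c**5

(4*c+1)*(6*c+5)*(c+3)*(c**2-3*c+33)

By the rational root theorem, c = -1/4 is a root, so (4*c+1) divides it; the quotient is 6*c**4+5*c**3+144*c**2+714*c+495.
Then c = -3 is a root, giving the factor (c+3) and quotient 6*c**3-13*c**2+183*c+165.
Next, c = -5/6 is a root, so (6*c+5) is a factor; dividing leaves c**2-3*c+33.
The quadratic c**2-3*c+33 has discriminant -123 < 0 and is irreducible over ℤ.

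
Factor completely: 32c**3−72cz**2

8c(2c+3z)(2c−3z)

Factor out 8c, leaving 4c**2−9z**2, which is a difference of two squares.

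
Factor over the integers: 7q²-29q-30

(7q+6)(q-5)

Need a pair with product 7·(-30) = -210 and sum -29: that's 6 and -35.
Split the middle term: 7q²+6q - 35q-30 = q(7q+6) - 5(7q+6).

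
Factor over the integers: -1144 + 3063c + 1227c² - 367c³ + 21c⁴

Testing divisors of the constant over divisors of the leading coefficient, c = -13/7 is a root, so (7c + 13) divides it; the quotient is 3c³ - 58c² + 283c - 88.
Next, c = 1/3 is a root, so (3c - 1) divides it; the quotient is c² - 19c + 88.
The remaining quadratic factors as (c - 11)(c - 8).

(3c - 1)(7c + 13)(c - 11)(c - 8)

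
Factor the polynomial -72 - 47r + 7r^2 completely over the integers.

(7r + 9)(r - 8)

Need a pair with product 7·(-72) = -504 and sum -47: that's -56 and 9.
Split the middle term: 7r^2 - 56r + 9r - 72 = 7r(r - 8) + 9(r - 8).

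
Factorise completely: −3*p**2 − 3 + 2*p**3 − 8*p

By the rational root theorem, p = −1 is a root, giving the factor (p + 1) and quotient 2*p**2 − 5*p − 3.
The remaining quadratic factors as (p − 3)(2*p + 1).

(2*p + 1)*(p + 1)*(p − 3)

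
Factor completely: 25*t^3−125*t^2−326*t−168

(5*t+4)*(5*t+6)*(t−7)

Testing divisors of the constant over divisors of the leading coefficient, t = −6/5 is a root, so (5*t+6) divides it; the quotient is 5*t^2−31*t−28.
The remaining quadratic factors as (t−7)(5*t+4).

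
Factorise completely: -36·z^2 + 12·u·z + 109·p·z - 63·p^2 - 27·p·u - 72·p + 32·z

Group: -9·p·(7·p + 3·u - 9·z + 8) + 4·z·(7·p + 3·u - 9·z + 8); both groups contain (7·p + 3·u - 9·z + 8).

-(7·p + 3·u - 9·z + 8)·(9·p - 4·z)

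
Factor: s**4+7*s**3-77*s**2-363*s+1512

(s+8)*(s+9)*(s-3)*(s-7)

Testing divisors of the constant over divisors of the leading coefficient, s = -9 is a root, giving the factor (s+9) and quotient s**3-2*s**2-59*s+168.
Continuing, s = 7 is a root, giving the factor (s-7) and quotient s**2+5*s-24.
The remaining quadratic factors as (s-3)(s+8).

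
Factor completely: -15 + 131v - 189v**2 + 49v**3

Trying the rational-root candidates, v = 3 is a root, so (v - 3) divides it; the quotient is 49v**2 - 42v + 5.
The remaining quadratic factors as (7v - 1)(7v - 5).

(7v - 1)(7v - 5)(v - 3)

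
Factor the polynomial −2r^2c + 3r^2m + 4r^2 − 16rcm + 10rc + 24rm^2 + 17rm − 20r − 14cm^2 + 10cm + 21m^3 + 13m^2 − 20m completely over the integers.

−(2c − 3m − 4)(r + 7m − 5)(r + m)

Group: r(−2rc + 3rm + 4r − 2cm + 3m^2 + 4m) + (7m − 5)(−2rc + 3rm + 4r − 2cm + 3m^2 + 4m); both groups contain (−2rc + 3rm + 4r − 2cm + 3m^2 + 4m), so (r + 7m − 5) is a factor with cofactor −2rc + 3rm + 4r − 2cm + 3m^2 + 4m.
The cofactor groups again: −2rc + 3rm + 4r − 2cm + 3m^2 + 4m = −r(2c − 3m − 4) − m(2c − 3m − 4); both groups contain (2c − 3m − 4), giving −(r + m)(2c − 3m − 4).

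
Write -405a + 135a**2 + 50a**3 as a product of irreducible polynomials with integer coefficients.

5a(2a + 9)(5a - 9)

Pull out the common factor 5a, then factor the remaining trinomial.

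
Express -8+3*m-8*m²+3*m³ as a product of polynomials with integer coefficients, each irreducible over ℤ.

(3*m-8)*(m²+1)

Group as (3*m³+3*m) + (-8*m²-8) = 3*m*(m²+1) - 8*(m²+1).
Both groups share the factor (m²+1).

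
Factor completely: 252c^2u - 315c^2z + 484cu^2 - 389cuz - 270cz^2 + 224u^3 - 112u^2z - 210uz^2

(4u - 5z)(7c + 8u + 6z)(9c + 7u)

Group: 7c(36cu - 45cz + 28u^2 - 35uz) + (8u + 6z)(36cu - 45cz + 28u^2 - 35uz); both groups contain (36cu - 45cz + 28u^2 - 35uz), so (7c + 8u + 6z) is a factor with cofactor 36cu - 45cz + 28u^2 - 35uz.
The cofactor groups again: 36cu - 45cz + 28u^2 - 35uz = 9c(4u - 5z) + 7u(4u - 5z); both groups contain (4u - 5z), giving (9c + 7u)(4u - 5z).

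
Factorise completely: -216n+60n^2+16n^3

4n(4n-9)(n+6)

Pull out the common factor 4n, then factor the remaining trinomial.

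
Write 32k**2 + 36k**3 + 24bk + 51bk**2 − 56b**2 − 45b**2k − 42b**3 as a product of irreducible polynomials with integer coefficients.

−(6b + 9k + 8)(7b + 4k)(b − k)

Group: 7b(−6b**2 − 3bk − 8b + 9k**2 + 8k) + 4k(−6b**2 − 3bk − 8b + 9k**2 + 8k); both groups contain (−6b**2 − 3bk − 8b + 9k**2 + 8k), so (7b + 4k) is a factor with cofactor −6b**2 − 3bk − 8b + 9k**2 + 8k.
The cofactor groups again: −6b**2 − 3bk − 8b + 9k**2 + 8k = −6b(b − k) + (−9k − 8)(b − k); both groups contain (b − k), giving −(6b + 9k + 8)(b − k).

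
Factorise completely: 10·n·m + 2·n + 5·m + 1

Group as (10·n·m + 2·n) + (5·m + 1) = 2·n·(5·m + 1) + (5·m + 1).
Both groups share the factor (5·m + 1).

(2·n + 1)·(5·m + 1)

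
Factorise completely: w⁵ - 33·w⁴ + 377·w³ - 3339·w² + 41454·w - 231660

Trying the rational-root candidates, w = 13 is a root, giving the factor (w - 13) and quotient w⁴ - 20·w³ + 117·w² - 1818·w + 17820.
Next, w = 15 is a root, so (w - 15) is a factor; dividing leaves w³ - 5·w² + 42·w - 1188.
Then w = 11 is a root, so (w - 11) divides it; the quotient is w² + 6·w + 108.
The quadratic w² + 6·w + 108 has discriminant -396 < 0 and is irreducible over ℤ.

(w - 11)·(w - 13)·(w - 15)·(w² + 6·w + 108)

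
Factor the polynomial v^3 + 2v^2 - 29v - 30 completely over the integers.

Testing divisors of the constant over divisors of the leading coefficient, v = 5 is a root, so (v - 5) divides it; the quotient is v^2 + 7v + 6.
The remaining quadratic factors as (v + 6)(v + 1).

(v + 1)(v + 6)(v - 5)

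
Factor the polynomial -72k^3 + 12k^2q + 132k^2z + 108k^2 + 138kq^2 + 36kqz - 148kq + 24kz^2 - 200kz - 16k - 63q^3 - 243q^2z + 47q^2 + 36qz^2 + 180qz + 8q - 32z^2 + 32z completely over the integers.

-(2k - q - 4z)(6k + 9q - 8)(6k - 7q + z - 1)

Group: 2k(-36k^2 - 12kq - 6kz + 54k + 63q^2 - 9qz - 47q + 8z - 8) + (-q - 4z)(-36k^2 - 12kq - 6kz + 54k + 63q^2 - 9qz - 47q + 8z - 8); both groups contain (-36k^2 - 12kq - 6kz + 54k + 63q^2 - 9qz - 47q + 8z - 8), so (2k - q - 4z) is a factor with cofactor -36k^2 - 12kq - 6kz + 54k + 63q^2 - 9qz - 47q + 8z - 8.
The cofactor groups again: -36k^2 - 12kq - 6kz + 54k + 63q^2 - 9qz - 47q + 8z - 8 = -6k(6k - 7q + z - 1) + (-9q + 8)(6k - 7q + z - 1); both groups contain (6k - 7q + z - 1), giving -(6k + 9q - 8)(6k - 7q + z - 1).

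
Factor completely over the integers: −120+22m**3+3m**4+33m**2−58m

Among the possible rational roots, m = −4 is a root, so (m+4) is a factor; dividing leaves 3m**3+10m**2−7m−30.
Next, m = −3 is a root, so (m+3) is a factor; dividing leaves 3m**2+m−10.
The remaining quadratic factors as (3m−5)(m+2).

(3m−5)(m+2)(m+3)(m+4)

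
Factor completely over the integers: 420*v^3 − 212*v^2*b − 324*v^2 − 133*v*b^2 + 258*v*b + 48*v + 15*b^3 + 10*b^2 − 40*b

Group: 6*v*(70*v^2 + 23*v*b − 54*v − 3*b^2 − 2*b + 8) − 5*b*(70*v^2 + 23*v*b − 54*v − 3*b^2 − 2*b + 8); both groups contain (70*v^2 + 23*v*b − 54*v − 3*b^2 − 2*b + 8), so (6*v − 5*b) is a factor with cofactor 70*v^2 + 23*v*b − 54*v − 3*b^2 − 2*b + 8.
The cofactor groups again: 70*v^2 + 23*v*b − 54*v − 3*b^2 − 2*b + 8 = 10*v*(7*v + 3*b − 4) + (−b − 2)*(7*v + 3*b − 4); both groups contain (7*v + 3*b − 4), giving (10*v − b − 2)*(7*v + 3*b − 4).

(6*v − 5*b)*(10*v − b − 2)*(7*v + 3*b − 4)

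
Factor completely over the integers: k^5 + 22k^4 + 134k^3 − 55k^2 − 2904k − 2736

(k + 1)(k + 12)(k − 4)(k^2 + 13k + 57)

Trying the rational-root candidates, k = −1 is a root, so (k + 1) divides it; the quotient is k^4 + 21k^3 + 113k^2 − 168k − 2736.
Next, k = −12 is a root, so (k + 12) is a factor; dividing leaves k^3 + 9k^2 + 5k − 228.
Then k = 4 is a root, giving the factor (k − 4) and quotient k^2 + 13k + 57.
The quadratic k^2 + 13k + 57 has discriminant −59 < 0 and is irreducible over ℤ.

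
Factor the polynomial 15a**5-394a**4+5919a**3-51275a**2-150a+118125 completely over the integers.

Trying the rational-root candidates, a = 15 is a root, so (a-15) is a factor; dividing leaves 15a**4-169a**3+3384a**2-515a-7875.
Next, a = 5/3 is a root, so (3a-5) divides it; the quotient is 5a**3-48a**2+1048a+1575.
Continuing, a = -7/5 is a root, giving the factor (5a+7) and quotient a**2-11a+225.
The quadratic a**2-11a+225 has discriminant -779 < 0 and is irreducible over ℤ.

(3a-5)(5a+7)(a-15)(a**2-11a+225)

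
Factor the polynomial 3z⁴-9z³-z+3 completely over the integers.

(z-3)(3z³-1)

Group as (3z⁴-z) + (-9z³+3) = z(3z³-1) - 3(3z³-1).
Both groups share the factor (3z³-1).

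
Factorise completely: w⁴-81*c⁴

(w)⁴ − (3*c)⁴ = ((w)² − (3*c)²)((w)² + (3*c)²); the first factor splits again, the second (w²+9*c²) is irreducible.

(w-3*c)*(w+3*c)*(w²+9*c²)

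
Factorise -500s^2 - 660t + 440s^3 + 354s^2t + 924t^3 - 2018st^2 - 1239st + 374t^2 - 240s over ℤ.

(10s - 14t - 15)(11s - 6t + 4)(4s + 11t)

Group: 10s(44s^2 + 97st + 16s - 66t^2 + 44t) + (-14t - 15)(44s^2 + 97st + 16s - 66t^2 + 44t); both groups contain (44s^2 + 97st + 16s - 66t^2 + 44t), so (10s - 14t - 15) is a factor with cofactor 44s^2 + 97st + 16s - 66t^2 + 44t.
The cofactor groups again: 44s^2 + 97st + 16s - 66t^2 + 44t = 4s(11s - 6t + 4) + 11t(11s - 6t + 4); both groups contain (11s - 6t + 4), giving (4s + 11t)(11s - 6t + 4).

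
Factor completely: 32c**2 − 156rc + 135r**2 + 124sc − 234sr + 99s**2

Group: 11s(9s − 9r + 8c) + (−15r + 4c)(9s − 9r + 8c); both groups contain (9s − 9r + 8c).

(11s − 15r + 4c)(9s − 9r + 8c)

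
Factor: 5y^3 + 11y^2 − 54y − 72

Trying the rational-root candidates, y = 3 is a root, so (y − 3) is a factor; dividing leaves 5y^2 + 26y + 24.
The remaining quadratic factors as (5y + 6)(y + 4).

(5y + 6)(y + 4)(y − 3)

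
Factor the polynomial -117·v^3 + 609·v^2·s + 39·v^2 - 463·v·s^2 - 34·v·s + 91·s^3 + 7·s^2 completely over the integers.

Group: 3·v·(-39·v^2 + 34·v·s - 7·s^2) + (-13·s - 1)·(-39·v^2 + 34·v·s - 7·s^2); both groups contain (-39·v^2 + 34·v·s - 7·s^2), so (3·v - 13·s - 1) is a factor with cofactor -39·v^2 + 34·v·s - 7·s^2.
The cofactor groups again: -39·v^2 + 34·v·s - 7·s^2 = -3·v·(13·v - 7·s) + s·(13·v - 7·s); both groups contain (13·v - 7·s), giving -(3·v - s)·(13·v - 7·s).

-(3·v - 13·s - 1)·(13·v - 7·s)·(3·v - s)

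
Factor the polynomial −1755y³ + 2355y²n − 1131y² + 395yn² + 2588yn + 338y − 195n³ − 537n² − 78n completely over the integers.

Group: 15y(−117y² + 196yn + 26y − 39n² − 6n) + (5n + 13)(−117y² + 196yn + 26y − 39n² − 6n); both groups contain (−117y² + 196yn + 26y − 39n² − 6n), so (15y + 5n + 13) is a factor with cofactor −117y² + 196yn + 26y − 39n² − 6n.
The cofactor groups again: −117y² + 196yn + 26y − 39n² − 6n = −9y(13y − 3n) + (13n + 2)(13y − 3n); both groups contain (13y − 3n), giving −(9y − 13n − 2)(13y − 3n).

−(9y − 13n − 2)(13y − 3n)(15y + 5n + 13)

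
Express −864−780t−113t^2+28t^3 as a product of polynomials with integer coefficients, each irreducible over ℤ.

(4t+9)(7t+12)(t−8)

Testing divisors of the constant over divisors of the leading coefficient, t = −9/4 is a root, so (4t+9) is a factor; dividing leaves 7t^2−44t−96.
The remaining quadratic factors as (t−8)(7t+12).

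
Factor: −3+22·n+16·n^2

Need a pair with product 16·(−3) = −48 and sum 22: that's 24 and −2.
Split the middle term: 16·n^2+24·n − 2·n−3 = 8·n·(2·n+3) − (2·n+3).

(2·n+3)·(8·n−1)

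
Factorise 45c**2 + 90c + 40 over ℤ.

5(3c + 2)(3c + 4)

Pull out the common factor 5, then factor the remaining trinomial.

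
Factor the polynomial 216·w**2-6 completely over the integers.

6·(6·w+1)·(6·w-1)

Factor out 6, leaving 36·w**2-1, which is a difference of two squares.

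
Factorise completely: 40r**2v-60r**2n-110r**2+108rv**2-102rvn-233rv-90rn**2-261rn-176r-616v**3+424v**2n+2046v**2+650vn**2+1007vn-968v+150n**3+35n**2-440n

(5r-14v-5n+8)(4v-6n-11)(2r+11v+5n)

Group: 4v(10r**2+27rv+15rn+16r-154v**2-125vn+88v-25n**2+40n) + (-6n-11)(10r**2+27rv+15rn+16r-154v**2-125vn+88v-25n**2+40n); both groups contain (10r**2+27rv+15rn+16r-154v**2-125vn+88v-25n**2+40n), so (4v-6n-11) is a factor with cofactor 10r**2+27rv+15rn+16r-154v**2-125vn+88v-25n**2+40n.
The cofactor groups again: 10r**2+27rv+15rn+16r-154v**2-125vn+88v-25n**2+40n = 5r(2r+11v+5n) + (-14v-5n+8)(2r+11v+5n); both groups contain (2r+11v+5n), giving (5r-14v-5n+8)(2r+11v+5n).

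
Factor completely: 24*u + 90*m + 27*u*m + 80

(3*u + 10)*(9*m + 8)

Group as (27*u*m + 24*u) + (90*m + 80) = 3*u*(9*m + 8) + 10*(9*m + 8).
Both groups share the factor (9*m + 8).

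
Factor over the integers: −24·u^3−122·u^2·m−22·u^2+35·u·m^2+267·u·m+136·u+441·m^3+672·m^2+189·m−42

−(4·u−7·m−7)·(3·u+7·m−1)·(2·u+9·m+6)

Group: 2·u·(−12·u^2−7·u·m+25·u+49·m^2+42·m−7) + (9·m+6)·(−12·u^2−7·u·m+25·u+49·m^2+42·m−7); both groups contain (−12·u^2−7·u·m+25·u+49·m^2+42·m−7), so (2·u+9·m+6) is a factor with cofactor −12·u^2−7·u·m+25·u+49·m^2+42·m−7.
The cofactor groups again: −12·u^2−7·u·m+25·u+49·m^2+42·m−7 = −3·u·(4·u−7·m−7) + (−7·m+1)·(4·u−7·m−7); both groups contain (4·u−7·m−7), giving −(3·u+7·m−1)·(4·u−7·m−7).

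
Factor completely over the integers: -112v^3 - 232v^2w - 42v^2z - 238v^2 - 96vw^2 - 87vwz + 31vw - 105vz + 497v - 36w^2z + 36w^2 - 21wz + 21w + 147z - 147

Group: 8v(-14v^2 - 29vw - 35v - 12w^2 - 7w + 49) + (3z - 3)(-14v^2 - 29vw - 35v - 12w^2 - 7w + 49); both groups contain (-14v^2 - 29vw - 35v - 12w^2 - 7w + 49), so (8v + 3z - 3) is a factor with cofactor -14v^2 - 29vw - 35v - 12w^2 - 7w + 49.
The cofactor groups again: -14v^2 - 29vw - 35v - 12w^2 - 7w + 49 = -7v(2v + 3w + 7) + (-4w + 7)(2v + 3w + 7); both groups contain (2v + 3w + 7), giving -(7v + 4w - 7)(2v + 3w + 7).

-(2v + 3w + 7)(7v + 4w - 7)(8v + 3z - 3)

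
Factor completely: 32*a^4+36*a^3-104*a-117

Group as (32*a^4-104*a) + (36*a^3-117) = 8*a*(4*a^3-13) + 9*(4*a^3-13).
Both groups share the factor (4*a^3-13).

(8*a+9)*(4*a^3-13)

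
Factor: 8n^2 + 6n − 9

(2n + 3)(4n − 3)

Need a pair with product 8·(−9) = −72 and sum 6: that's −6 and 12.
Split the middle term: 8n^2 − 6n + 12n − 9 = 2n(4n − 3) + 3(4n − 3).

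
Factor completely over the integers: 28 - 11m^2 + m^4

Substitute u = m^2 to get a quadratic in u, then factor.
m^2 - 7 is irreducible over ℤ (7 is not a perfect square).
m^2 - 4 is a difference of squares.

(m + 2)(m - 2)(m^2 - 7)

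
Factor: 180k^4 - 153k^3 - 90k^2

Pull out the common factor 9k^2, then factor the remaining trinomial.

9k^2(4k - 5)(5k + 2)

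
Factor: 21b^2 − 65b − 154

(3b − 14)(7b + 11)

Need a pair with product 21·(−154) = −3234 and sum −65: that's −98 and 33.
Split the middle term: 21b^2 − 98b + 33b − 154 = 7b(3b − 14) + 11(3b − 14).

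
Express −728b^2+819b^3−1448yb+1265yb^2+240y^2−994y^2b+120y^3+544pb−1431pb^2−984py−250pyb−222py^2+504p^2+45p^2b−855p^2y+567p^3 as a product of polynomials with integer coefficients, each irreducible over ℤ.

(9p−15y−7b)(9p+4y−9b+8)(7p−2y+13b)

Group: 7p(81p^2−99py−144pb+72p−60y^2+107yb−120y+63b^2−56b) + (−2y+13b)(81p^2−99py−144pb+72p−60y^2+107yb−120y+63b^2−56b); both groups contain (81p^2−99py−144pb+72p−60y^2+107yb−120y+63b^2−56b), so (7p−2y+13b) is a factor with cofactor 81p^2−99py−144pb+72p−60y^2+107yb−120y+63b^2−56b.
The cofactor groups again: 81p^2−99py−144pb+72p−60y^2+107yb−120y+63b^2−56b = 9p(9p+4y−9b+8) + (−15y−7b)(9p+4y−9b+8); both groups contain (9p+4y−9b+8), giving (9p−15y−7b)(9p+4y−9b+8).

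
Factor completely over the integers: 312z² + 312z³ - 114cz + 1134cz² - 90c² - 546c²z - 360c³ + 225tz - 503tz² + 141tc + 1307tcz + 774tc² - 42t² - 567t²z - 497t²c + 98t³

(7t - 12c - 3z - 3)(2t - 5c - 13z)(7t - 6c + 8z)

Group: 2t(49t² - 126tc + 35tz - 21t + 72c² - 78cz + 18c - 24z² - 24z) + (-5c - 13z)(49t² - 126tc + 35tz - 21t + 72c² - 78cz + 18c - 24z² - 24z); both groups contain (49t² - 126tc + 35tz - 21t + 72c² - 78cz + 18c - 24z² - 24z), so (2t - 5c - 13z) is a factor with cofactor 49t² - 126tc + 35tz - 21t + 72c² - 78cz + 18c - 24z² - 24z.
The cofactor groups again: 49t² - 126tc + 35tz - 21t + 72c² - 78cz + 18c - 24z² - 24z = 7t(7t - 12c - 3z - 3) + (-6c + 8z)(7t - 12c - 3z - 3); both groups contain (7t - 12c - 3z - 3), giving (7t - 6c + 8z)(7t - 12c - 3z - 3).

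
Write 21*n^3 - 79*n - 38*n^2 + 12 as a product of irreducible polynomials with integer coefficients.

(3*n + 4)*(7*n - 1)*(n - 3)

Trying the rational-root candidates, n = 3 is a root, so (n - 3) is a factor; dividing leaves 21*n^2 + 25*n - 4.
The remaining quadratic factors as (7*n - 1)(3*n + 4).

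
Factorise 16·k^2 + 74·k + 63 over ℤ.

(2·k + 7)·(8·k + 9)

Need a pair with product 16·63 = 1008 and sum 74: that's 18 and 56.
Split the middle term: 16·k^2 + 18·k + 56·k + 63 = 2·k·(8·k + 9) + 7·(8·k + 9).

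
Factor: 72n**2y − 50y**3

Factor out 2y, leaving 36n**2 − 25y**2, which is a difference of two squares.

2y(6n + 5y)(6n − 5y)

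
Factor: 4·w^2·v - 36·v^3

4·v·(w - 3·v)·(w + 3·v)

Pull out the common factor 4·v; w^2 - 9·v^2 is a difference of squares.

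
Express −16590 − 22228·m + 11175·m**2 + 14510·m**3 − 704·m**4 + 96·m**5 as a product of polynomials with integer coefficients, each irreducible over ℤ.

Testing divisors of the constant over divisors of the leading coefficient, m = −7/6 is a root, giving the factor (6·m + 7) and quotient 16·m**4 − 136·m**3 + 2577·m**2 − 1144·m − 2370.
Next, m = 5/4 is a root, so (4·m − 5) is a factor; dividing leaves 4·m**3 − 29·m**2 + 608·m + 474.
Then m = −3/4 is a root, so (4·m + 3) divides it; the quotient is m**2 − 8·m + 158.
The quadratic m**2 − 8·m + 158 has discriminant −568 < 0 and is irreducible over ℤ.

(4·m + 3)·(4·m − 5)·(6·m + 7)·(m**2 − 8·m + 158)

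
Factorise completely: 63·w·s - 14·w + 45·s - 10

Group as (63·w·s - 14·w) + (45·s - 10) = 7·w·(9·s - 2) + 5·(9·s - 2).
Both groups share the factor (9·s - 2).

(7·w + 5)·(9·s - 2)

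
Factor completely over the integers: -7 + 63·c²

7·(3·c + 1)·(3·c - 1)

Every term has a factor of 7. Then 9·c² - 1 = (3·c)² − (1)².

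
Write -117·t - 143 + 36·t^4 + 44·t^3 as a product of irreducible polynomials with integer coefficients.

(9·t + 11)·(4·t^3 - 13)

Group as (36·t^4 - 117·t) + (44·t^3 - 143) = 9·t·(4·t^3 - 13) + 11·(4·t^3 - 13).
Both groups share the factor (4·t^3 - 13).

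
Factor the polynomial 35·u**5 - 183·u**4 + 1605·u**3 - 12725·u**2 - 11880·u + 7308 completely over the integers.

By the rational root theorem, u = 3/7 is a root, so (7·u - 3) is a factor; dividing leaves 5·u**4 - 24·u**3 + 219·u**2 - 1724·u - 2436.
Next, u = 7 is a root, so (u - 7) is a factor; dividing leaves 5·u**3 + 11·u**2 + 296·u + 348.
Next, u = -6/5 is a root, so (5·u + 6) is a factor; dividing leaves u**2 + u + 58.
The quadratic u**2 + u + 58 has discriminant -231 < 0 and is irreducible over ℤ.

(5·u + 6)·(7·u - 3)·(u - 7)·(u**2 + u + 58)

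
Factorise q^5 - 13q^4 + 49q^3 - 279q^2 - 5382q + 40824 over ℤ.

(q + 7)(q - 12)(q - 6)(q^2 - 2q + 81)

By the rational root theorem, q = -7 is a root, so (q + 7) divides it; the quotient is q^4 - 20q^3 + 189q^2 - 1602q + 5832.
Then q = 12 is a root, so (q - 12) is a factor; dividing leaves q^3 - 8q^2 + 93q - 486.
Then q = 6 is a root, so (q - 6) divides it; the quotient is q^2 - 2q + 81.
The quadratic q^2 - 2q + 81 has discriminant -320 < 0 and is irreducible over ℤ.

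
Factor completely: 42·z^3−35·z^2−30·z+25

Group as (42·z^3−30·z) + (−35·z^2+25) = 6·z·(7·z^2−5) − 5·(7·z^2−5).
Both groups share the factor (7·z^2−5).

(6·z−5)·(7·z^2−5)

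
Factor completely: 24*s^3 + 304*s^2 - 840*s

Pull out the common factor 8*s, then factor the remaining trinomial.

8*s*(3*s - 7)*(s + 15)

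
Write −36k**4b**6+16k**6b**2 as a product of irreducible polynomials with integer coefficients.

4b**2k**4(2k−3b**2)(2k+3b**2)

Factor out 4k**4b**2 first: what remains is 4k**2−9b**4.
Recognize a difference of squares with the parts 2k and 3b**2.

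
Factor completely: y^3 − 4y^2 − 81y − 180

(y + 3)(y + 5)(y − 12)

Trying the rational-root candidates, y = 12 is a root, so (y − 12) divides it; the quotient is y^2 + 8y + 15.
The remaining quadratic factors as (y + 3)(y + 5).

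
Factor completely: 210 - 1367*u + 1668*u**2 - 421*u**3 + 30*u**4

Testing divisors of the constant over divisors of the leading coefficient, u = 7 is a root, giving the factor (u - 7) and quotient 30*u**3 - 211*u**2 + 191*u - 30.
Next, u = 1/5 is a root, so (5*u - 1) divides it; the quotient is 6*u**2 - 41*u + 30.
The remaining quadratic factors as (u - 6)(6*u - 5).

(5*u - 1)*(6*u - 5)*(u - 6)*(u - 7)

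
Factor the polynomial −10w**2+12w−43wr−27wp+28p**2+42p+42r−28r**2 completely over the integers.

−(5w+4r−4p−6)(2w+7r+7p)

Group: −5w(2w+7r+7p) + (−4r+4p+6)(2w+7r+7p); both groups contain (2w+7r+7p).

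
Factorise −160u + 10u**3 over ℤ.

Factor out 10u, leaving u**2 − 16, which is a difference of two squares.

10u(u + 4)(u − 4)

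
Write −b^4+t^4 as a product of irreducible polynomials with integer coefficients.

Difference of squares twice: with A = t and B = b, A⁴ − B⁴ = (A² − B²)(A² + B²), and A² − B² factors again.

(t−b)*(t+b)*(t^2+b^2)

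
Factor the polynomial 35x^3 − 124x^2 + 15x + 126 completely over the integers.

Testing divisors of the constant over divisors of the leading coefficient, x = 7/5 is a root, so (5x − 7) divides it; the quotient is 7x^2 − 15x − 18.
The remaining quadratic factors as (x − 3)(7x + 6).

(5x − 7)(7x + 6)(x − 3)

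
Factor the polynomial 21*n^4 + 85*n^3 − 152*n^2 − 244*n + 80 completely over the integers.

(3*n + 4)*(7*n − 2)*(n + 5)*(n − 2)

By the rational root theorem, n = −5 is a root, giving the factor (n + 5) and quotient 21*n^3 − 20*n^2 − 52*n + 16.
Next, n = 2/7 is a root, so (7*n − 2) is a factor; dividing leaves 3*n^2 − 2*n − 8.
The remaining quadratic factors as (3*n + 4)(n − 2).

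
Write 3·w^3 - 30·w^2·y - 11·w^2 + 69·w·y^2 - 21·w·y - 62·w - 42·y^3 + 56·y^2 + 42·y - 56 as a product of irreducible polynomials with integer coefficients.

Group: 3·w·(w^2 - 9·w·y - 5·w + 14·y^2 - 14) + (-3·y + 4)·(w^2 - 9·w·y - 5·w + 14·y^2 - 14); both groups contain (w^2 - 9·w·y - 5·w + 14·y^2 - 14), so (3·w - 3·y + 4) is a factor with cofactor w^2 - 9·w·y - 5·w + 14·y^2 - 14.
The cofactor groups again: w^2 - 9·w·y - 5·w + 14·y^2 - 14 = w·(w - 7·y - 7) + (-2·y + 2)·(w - 7·y - 7); both groups contain (w - 7·y - 7), giving (w - 2·y + 2)·(w - 7·y - 7).

(3·w - 3·y + 4)·(w - 2·y + 2)·(w - 7·y - 7)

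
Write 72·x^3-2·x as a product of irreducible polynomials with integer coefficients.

2·x·(6·x+1)·(6·x-1)

Factor out 2·x, leaving 36·x^2-1, which is a difference of two squares.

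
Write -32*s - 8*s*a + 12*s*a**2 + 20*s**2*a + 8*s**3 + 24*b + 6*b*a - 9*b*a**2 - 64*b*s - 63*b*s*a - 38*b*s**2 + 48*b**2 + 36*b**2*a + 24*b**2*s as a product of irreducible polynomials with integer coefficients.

Group: 4*b*(6*b*s + 9*b*a + 12*b - 8*s**2 - 12*s*a - 16*s) + (-s - a + 2)*(6*b*s + 9*b*a + 12*b - 8*s**2 - 12*s*a - 16*s); both groups contain (6*b*s + 9*b*a + 12*b - 8*s**2 - 12*s*a - 16*s), so (4*b - s - a + 2) is a factor with cofactor 6*b*s + 9*b*a + 12*b - 8*s**2 - 12*s*a - 16*s.
The cofactor groups again: 6*b*s + 9*b*a + 12*b - 8*s**2 - 12*s*a - 16*s = 2*s*(3*b - 4*s) + (3*a + 4)*(3*b - 4*s); both groups contain (3*b - 4*s), giving (2*s + 3*a + 4)*(3*b - 4*s).

(4*b - s - a + 2)*(2*s + 3*a + 4)*(3*b - 4*s)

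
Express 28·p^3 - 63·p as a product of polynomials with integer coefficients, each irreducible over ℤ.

Pull out the common factor 7·p; 4·p^2 - 9 is a difference of squares.

7·p·(2·p + 3)·(2·p - 3)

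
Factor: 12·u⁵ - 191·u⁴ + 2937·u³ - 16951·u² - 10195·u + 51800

Among the possible rational roots, u = 8 is a root, so (u - 8) divides it; the quotient is 12·u⁴ - 95·u³ + 2177·u² + 465·u - 6475.
Continuing, u = 5/3 is a root, giving the factor (3·u - 5) and quotient 4·u³ - 25·u² + 684·u + 1295.
Then u = -7/4 is a root, so (4·u + 7) divides it; the quotient is u² - 8·u + 185.
The quadratic u² - 8·u + 185 has discriminant -676 < 0 and is irreducible over ℤ.

(3·u - 5)·(4·u + 7)·(u - 8)·(u² - 8·u + 185)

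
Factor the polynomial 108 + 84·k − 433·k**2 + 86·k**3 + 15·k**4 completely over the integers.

(3·k − 2)·(5·k + 2)·(k + 9)·(k − 3)

Testing divisors of the constant over divisors of the leading coefficient, k = −2/5 is a root, so (5·k + 2) divides it; the quotient is 3·k**3 + 16·k**2 − 93·k + 54.
Next, k = −9 is a root, so (k + 9) is a factor; dividing leaves 3·k**2 − 11·k + 6.
The remaining quadratic factors as (3·k − 2)(k − 3).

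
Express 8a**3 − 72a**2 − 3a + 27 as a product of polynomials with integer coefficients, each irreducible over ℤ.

Group as (8a**3 − 3a) + (−72a**2 + 27) = a(8a**2 − 3) − 9(8a**2 − 3).
Both groups share the factor (8a**2 − 3).

(a − 9)(8a**2 − 3)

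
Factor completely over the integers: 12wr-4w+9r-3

Group as (12wr-4w) + (9r-3) = 4w(3r-1) + 3(3r-1).
Both groups share the factor (3r-1).

(3r-1)(4w+3)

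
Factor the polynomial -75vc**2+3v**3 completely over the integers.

3v(v-5c)(v+5c)

Pull out the common factor 3v; v**2-25c**2 is a difference of squares.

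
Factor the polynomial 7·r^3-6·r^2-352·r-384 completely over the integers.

(7·r+8)·(r+6)·(r-8)

Trying the rational-root candidates, r = 8 is a root, so (r-8) divides it; the quotient is 7·r^2+50·r+48.
The remaining quadratic factors as (7·r+8)(r+6).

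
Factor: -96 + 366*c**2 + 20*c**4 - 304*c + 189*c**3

Among the possible rational roots, c = 4/5 is a root, so (5*c - 4) divides it; the quotient is 4*c**3 + 41*c**2 + 106*c + 24.
Then c = -1/4 is a root, so (4*c + 1) divides it; the quotient is c**2 + 10*c + 24.
The remaining quadratic factors as (c + 4)(c + 6).

(4*c + 1)*(5*c - 4)*(c + 4)*(c + 6)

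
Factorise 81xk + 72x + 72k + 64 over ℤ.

(9k + 8)(9x + 8)

Group as (81xk + 72x) + (72k + 64) = 9x(9k + 8) + 8(9k + 8).
Both groups share the factor (9k + 8).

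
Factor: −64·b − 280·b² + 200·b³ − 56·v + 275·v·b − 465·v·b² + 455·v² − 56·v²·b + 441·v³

(7·v − 5·b + 8)·(9·v − 5·b − 1)·(7·v + 8·b)

Group: 9·v·(49·v² + 21·v·b + 56·v − 40·b² + 64·b) + (−5·b − 1)·(49·v² + 21·v·b + 56·v − 40·b² + 64·b); both groups contain (49·v² + 21·v·b + 56·v − 40·b² + 64·b), so (9·v − 5·b − 1) is a factor with cofactor 49·v² + 21·v·b + 56·v − 40·b² + 64·b.
The cofactor groups again: 49·v² + 21·v·b + 56·v − 40·b² + 64·b = 7·v·(7·v − 5·b + 8) + 8·b·(7·v − 5·b + 8); both groups contain (7·v − 5·b + 8), giving (7·v + 8·b)·(7·v − 5·b + 8).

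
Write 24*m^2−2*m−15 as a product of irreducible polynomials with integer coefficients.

Need a pair with product 24·(−15) = −360 and sum −2: that's 18 and −20.
Split the middle term: 24*m^2+18*m − 20*m−15 = 6*m*(4*m+3) − 5*(4*m+3).

(4*m+3)*(6*m−5)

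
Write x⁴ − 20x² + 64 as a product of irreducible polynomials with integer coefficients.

By the rational root theorem, x = −4 is a root, so (x + 4) is a factor; dividing leaves x³ − 4x² − 4x + 16.
Continuing, x = 4 is a root, giving the factor (x − 4) and quotient x² − 4.
The remaining quadratic factors as (x + 2)(x − 2).

(x + 2)(x + 4)(x − 2)(x − 4)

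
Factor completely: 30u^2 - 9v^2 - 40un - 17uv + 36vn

Group: 10u(3u + v - 4n) - 9v(3u + v - 4n); both groups contain (3u + v - 4n).

(3u + v - 4n)(10u - 9v)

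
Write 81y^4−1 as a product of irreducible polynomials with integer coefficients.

(3y+1)(3y−1)(9y^2+1)

Write as (9y^2)² − (1)², then factor 9y^2−1 once more.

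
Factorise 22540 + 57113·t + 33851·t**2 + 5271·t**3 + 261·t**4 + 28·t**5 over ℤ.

Trying the rational-root candidates, t = -5 is a root, so (t + 5) divides it; the quotient is 28·t**4 + 121·t**3 + 4666·t**2 + 10521·t + 4508.
Then t = -4/7 is a root, so (7·t + 4) is a factor; dividing leaves 4·t**3 + 15·t**2 + 658·t + 1127.
Continuing, t = -7/4 is a root, so (4·t + 7) divides it; the quotient is t**2 + 2·t + 161.
The quadratic t**2 + 2·t + 161 has discriminant -640 < 0 and is irreducible over ℤ.

(4·t + 7)·(7·t + 4)·(t + 5)·(t**2 + 2·t + 161)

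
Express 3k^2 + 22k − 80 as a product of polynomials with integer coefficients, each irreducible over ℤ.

(3k − 8)(k + 10)

Need a pair with product 3·(−80) = −240 and sum 22: that's 30 and −8.
Split the middle term: 3k^2 + 30k − 8k − 80 = 3k(k + 10) − 8(k + 10).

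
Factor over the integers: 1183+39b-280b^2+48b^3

(3b-13)(4b+7)(4b-13)

By the rational root theorem, b = 13/4 is a root, so (4b-13) divides it; the quotient is 12b^2-31b-91.
The remaining quadratic factors as (4b+7)(3b-13).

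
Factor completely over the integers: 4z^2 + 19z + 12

(4z + 3)(z + 4)

Need a pair with product 4·12 = 48 and sum 19: that's 3 and 16.
Split the middle term: 4z^2 + 3z + 16z + 12 = z(4z + 3) + 4(4z + 3).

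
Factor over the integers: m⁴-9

(m²+3)(m²-3)

Substitute u = m² to get a quadratic in u, then factor.
m²-3 is irreducible over ℤ (3 is not a perfect square).
m²+3 is irreducible over ℤ (always positive, so no real roots).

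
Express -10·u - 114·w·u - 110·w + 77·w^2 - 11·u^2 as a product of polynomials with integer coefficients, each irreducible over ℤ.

Group: 7·w·(11·w + u) + (-11·u - 10)·(11·w + u); both groups contain (11·w + u).

(7·w - 11·u - 10)·(11·w + u)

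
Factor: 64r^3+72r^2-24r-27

(8r+9)(8r^2-3)

Group as (64r^3-24r) + (72r^2-27) = 8r(8r^2-3) + 9(8r^2-3).
Both groups share the factor (8r^2-3).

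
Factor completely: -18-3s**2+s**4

(s**2+3)(s**2-6)

Substitute u = s**2 to get a quadratic in u, then factor.
s**2-6 is irreducible over ℤ (6 is not a perfect square).
s**2+3 is irreducible over ℤ (always positive, so no real roots).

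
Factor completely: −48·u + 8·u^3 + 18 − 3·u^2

Group as (8·u^3 − 48·u) + (−3·u^2 + 18) = 8·u·(u^2 − 6) − 3·(u^2 − 6).
Both groups share the factor (u^2 − 6).

(8·u − 3)·(u^2 − 6)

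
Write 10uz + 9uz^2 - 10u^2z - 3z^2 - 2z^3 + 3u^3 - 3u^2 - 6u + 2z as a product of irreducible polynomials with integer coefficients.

(3u - z)(u - 2z + 1)(u - z - 2)

Group: 3u(u^2 - 3uz - u + 2z^2 + 3z - 2) - z(u^2 - 3uz - u + 2z^2 + 3z - 2); both groups contain (u^2 - 3uz - u + 2z^2 + 3z - 2), so (3u - z) is a factor with cofactor u^2 - 3uz - u + 2z^2 + 3z - 2.
The cofactor groups again: u^2 - 3uz - u + 2z^2 + 3z - 2 = u(u - z - 2) + (-2z + 1)(u - z - 2); both groups contain (u - z - 2), giving (u - 2z + 1)(u - z - 2).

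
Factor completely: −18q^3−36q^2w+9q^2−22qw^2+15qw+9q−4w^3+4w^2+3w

−(2q+2w+1)(3q+2w−3)(3q+w)

Group: 3q(−6q^2−8qw−3q−2w^2−w) + (2w−3)(−6q^2−8qw−3q−2w^2−w); both groups contain (−6q^2−8qw−3q−2w^2−w), so (3q+2w−3) is a factor with cofactor −6q^2−8qw−3q−2w^2−w.
The cofactor groups again: −6q^2−8qw−3q−2w^2−w = −3q(2q+2w+1) − w(2q+2w+1); both groups contain (2q+2w+1), giving −(3q+w)(2q+2w+1).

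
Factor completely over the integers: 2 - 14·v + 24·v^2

2·(3·v - 1)·(4·v - 1)

Pull out the common factor 2, then factor the remaining trinomial.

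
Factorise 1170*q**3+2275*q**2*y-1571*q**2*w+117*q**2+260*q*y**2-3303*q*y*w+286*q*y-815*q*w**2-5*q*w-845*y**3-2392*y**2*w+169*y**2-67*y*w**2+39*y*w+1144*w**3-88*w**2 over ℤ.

Group: 9*q*(130*q**2+65*q*y-59*q*w+13*q-65*y**2-224*y*w+13*y-143*w**2+11*w) + (13*y-8*w)*(130*q**2+65*q*y-59*q*w+13*q-65*y**2-224*y*w+13*y-143*w**2+11*w); both groups contain (130*q**2+65*q*y-59*q*w+13*q-65*y**2-224*y*w+13*y-143*w**2+11*w), so (9*q+13*y-8*w) is a factor with cofactor 130*q**2+65*q*y-59*q*w+13*q-65*y**2-224*y*w+13*y-143*w**2+11*w.
The cofactor groups again: 130*q**2+65*q*y-59*q*w+13*q-65*y**2-224*y*w+13*y-143*w**2+11*w = 13*q*(10*q-5*y-13*w+1) + (13*y+11*w)*(10*q-5*y-13*w+1); both groups contain (10*q-5*y-13*w+1), giving (13*q+13*y+11*w)*(10*q-5*y-13*w+1).

(10*q-5*y-13*w+1)*(13*q+13*y+11*w)*(9*q+13*y-8*w)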